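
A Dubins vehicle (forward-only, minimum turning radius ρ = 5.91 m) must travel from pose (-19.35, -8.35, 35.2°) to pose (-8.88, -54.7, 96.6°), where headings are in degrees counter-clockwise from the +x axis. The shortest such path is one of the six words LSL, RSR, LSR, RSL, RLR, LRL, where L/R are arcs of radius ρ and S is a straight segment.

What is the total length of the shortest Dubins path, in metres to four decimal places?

73.6408 m

Let ψ = atan2(Δy, Δx) = atan2(-46.35, 10.47) = -77.2711° be the start→goal bearing.
Normalize: d = |goal − start| / ρ = 47.517822/5.91 = 8.040241, α = (θ_start − ψ) mod 360° = 112.4711° = 1.962991 rad, β = (θ_goal − ψ) mod 360° = 173.8711° = 3.034623 rad.
Common terms: sin α = 0.924072, cos α = -0.382217, sin β = 0.106766, cos β = -0.994284, cos(α−β) = 0.478692, d² = 64.645469. Work in radians in the unit-radius frame; every candidate has L = ρ·(t + p + q).
LSL: p² = 2 + d² − 2cos(α−β) + 2d(sin α − sin β) = 78.830771; p = √p² = 8.878669; φ = atan2(cos β − cos α, d + sin α − sin β) = -0.068992 rad; t = (φ − α) mod 2π = 4.251203 rad, q = (β − φ) mod 2π = 3.103615 rad → L = 5.91·(4.251203 + 8.878669 + 3.103615) = 5.91·16.233487 = 95.939908 m
RSR: p² = 2 + d² − 2cos(α−β) + 2d(sin β − sin α) = 52.545399; p = √p² = 7.248821; φ = atan2(cos α − cos β, d − sin α + sin β) = 0.084537 rad; t = (α − φ) mod 2π = 1.878453 rad, q = (φ − β) mod 2π = 3.333100 rad → L = 5.91·(1.878453 + 7.248821 + 3.333100) = 5.91·12.460374 = 73.640809 m
LSR: p² = d² − 2 + 2cos(α−β) + 2d(sin α + sin β) = 80.179228; p = √p² = 8.954285; φ = atan2(−cos α − cos β, d + sin α + sin β) − atan2(−2, p) = 0.370347 rad; t = (φ − α) mod 2π = 4.690542 rad, q = (φ − β) mod 2π = 3.618909 rad → L = 5.91·(4.690542 + 8.954285 + 3.618909) = 5.91·17.263736 = 102.028682 m
RSL: p² = d² − 2 + 2cos(α−β) − 2d(sin α + sin β) = 47.026477; p = √p² = 6.857585; φ = atan2(cos α + cos β, d − sin α − sin β) − atan2(2, p) = -0.477688 rad; t = (α − φ) mod 2π = 2.440679 rad, q = (β − φ) mod 2π = 3.512311 rad → L = 5.91·(2.440679 + 6.857585 + 3.512311) = 5.91·12.810576 = 75.710505 m
RLR: c = (6 − d² + 2cos(α−β) + 2d(sin α − sin β))/8 = -5.568175, |c| > 1 → infeasible
LRL: c = (6 − d² + 2cos(α−β) − 2d(sin α − sin β))/8 = -8.853846, |c| > 1 → infeasible
Shortest: RSR with L = 73.640809 m ≈ 73.6408 m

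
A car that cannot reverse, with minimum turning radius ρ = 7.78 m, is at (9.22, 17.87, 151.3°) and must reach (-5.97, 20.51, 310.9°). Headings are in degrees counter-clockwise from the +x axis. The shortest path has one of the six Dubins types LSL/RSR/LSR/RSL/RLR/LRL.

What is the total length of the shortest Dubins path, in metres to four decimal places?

Let ψ = atan2(Δy, Δx) = atan2(2.64, -15.19) = 170.1406° be the start→goal bearing.
Normalize: d = |goal − start| / ρ = 15.417707/7.78 = 1.981710, α = (θ_start − ψ) mod 360° = 341.1594° = 5.954355 rad, β = (θ_goal − ψ) mod 360° = 140.7594° = 2.456716 rad.
Common terms: sin α = -0.322936, cos α = 0.946421, sin β = 0.632578, cos β = -0.774497, cos(α−β) = -0.937282, d² = 3.927176. Work in radians in the unit-radius frame; every candidate has L = ρ·(t + p + q).
LSL: p² = 2 + d² − 2cos(α−β) + 2d(sin α − sin β) = 4.014638; p = √p² = 2.003656; φ = atan2(cos β − cos α, d + sin α − sin β) = -1.033096 rad; t = (φ − α) mod 2π = 5.578919 rad, q = (β − φ) mod 2π = 3.489812 rad → L = 7.78·(5.578919 + 2.003656 + 3.489812) = 7.78·11.072387 = 86.143171 m
RSR: p² = 2 + d² − 2cos(α−β) + 2d(sin β − sin α) = 11.588842; p = √p² = 3.404239; φ = atan2(cos α − cos β, d − sin α + sin β) = 0.529987 rad; t = (α − φ) mod 2π = 5.424369 rad, q = (φ − β) mod 2π = 4.356457 rad → L = 7.78·(5.424369 + 3.404239 + 4.356457) = 7.78·13.185064 = 102.579798 m
LSR: p² = d² − 2 + 2cos(α−β) + 2d(sin α + sin β) = 1.279854; p = √p² = 1.131306; φ = atan2(−cos α − cos β, d + sin α + sin β) − atan2(−2, p) = 0.981123 rad; t = (φ − α) mod 2π = 1.309953 rad, q = (φ − β) mod 2π = 4.807593 rad → L = 7.78·(1.309953 + 1.131306 + 4.807593) = 7.78·7.248853 = 56.396074 m
RSL: p² = d² − 2 + 2cos(α−β) − 2d(sin α + sin β) = -1.174629 < 0 → infeasible
RLR: c = (6 − d² + 2cos(α−β) + 2d(sin α − sin β))/8 = -0.448605; p = 2π − arccos c = 4.247185 rad; φ = atan2(cos α − cos β, d − sin α + sin β) = 0.529987 rad; t = (α − φ + p/2) mod 2π = 1.264776 rad, q = (α − β − t + p) mod 2π = 0.196864 rad → L = 7.78·(1.264776 + 4.247185 + 0.196864) = 7.78·5.708824 = 44.414651 m
LRL: c = (6 − d² + 2cos(α−β) − 2d(sin α − sin β))/8 = 0.498170; p = 2π − arccos c = 5.233876 rad; φ = atan2(cos β − cos α, d + sin α − sin β) = -1.033096 rad; t = (φ − α + p/2) mod 2π = 1.912672 rad, q = (β − α − t + p) mod 2π = 6.106750 rad → L = 7.78·(1.912672 + 5.233876 + 6.106750) = 7.78·13.253298 = 103.110658 m
Shortest: RLR with L = 44.414651 m ≈ 44.4147 m

44.4147 m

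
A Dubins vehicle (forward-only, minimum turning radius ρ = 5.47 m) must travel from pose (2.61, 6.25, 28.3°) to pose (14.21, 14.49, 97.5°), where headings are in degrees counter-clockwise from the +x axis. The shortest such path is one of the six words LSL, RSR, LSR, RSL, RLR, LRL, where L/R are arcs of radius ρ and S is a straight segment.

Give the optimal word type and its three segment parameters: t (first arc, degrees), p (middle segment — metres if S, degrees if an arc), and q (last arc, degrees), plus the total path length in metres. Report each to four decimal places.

Let ψ = atan2(Δy, Δx) = atan2(8.24, 11.60) = 35.3879° be the start→goal bearing.
Normalize: d = |goal − start| / ρ = 14.228760/5.47 = 2.601236, α = (θ_start − ψ) mod 360° = 352.9121° = 6.159478 rad, β = (θ_goal − ψ) mod 360° = 62.1121° = 1.084061 rad.
Common terms: sin α = -0.123392, cos α = 0.992358, sin β = 0.883865, cos β = 0.467743, cos(α−β) = 0.355107, d² = 6.766427. Work in radians in the unit-radius frame; every candidate has L = ρ·(t + p + q).
LSL: p² = 2 + d² − 2cos(α−β) + 2d(sin α − sin β) = 2.815992; p = √p² = 1.678092; φ = atan2(cos β − cos α, d + sin α − sin β) = -0.317956 rad; t = (φ − α) mod 2π = 6.088936 rad, q = (β − φ) mod 2π = 1.402017 rad → L = 5.47·(6.088936 + 1.678092 + 1.402017) = 5.47·9.169045 = 50.154675 m
RSR: p² = 2 + d² − 2cos(α−β) + 2d(sin β − sin α) = 13.296435; p = √p² = 3.646428; φ = atan2(cos α − cos β, d − sin α + sin β) = 0.144372 rad; t = (α − φ) mod 2π = 6.015106 rad, q = (φ − β) mod 2π = 5.343496 rad → L = 5.47·(6.015106 + 3.646428 + 5.343496) = 5.47·15.005031 = 82.077517 m
LSR: p² = d² − 2 + 2cos(α−β) + 2d(sin α + sin β) = 9.432980; p = √p² = 3.071316; φ = atan2(−cos α − cos β, d + sin α + sin β) − atan2(−2, p) = 0.167460 rad; t = (φ − α) mod 2π = 0.291167 rad, q = (φ − β) mod 2π = 5.366584 rad → L = 5.47·(0.291167 + 3.071316 + 5.366584) = 5.47·8.729067 = 47.747995 m
RSL: p² = d² − 2 + 2cos(α−β) − 2d(sin α + sin β) = 1.520303; p = √p² = 1.233006; φ = atan2(cos α + cos β, d − sin α − sin β) − atan2(2, p) = -0.347747 rad; t = (α − φ) mod 2π = 0.224040 rad, q = (β − φ) mod 2π = 1.431808 rad → L = 5.47·(0.224040 + 1.233006 + 1.431808) = 5.47·2.888854 = 15.802032 m
RLR: c = (6 − d² + 2cos(α−β) + 2d(sin α − sin β))/8 = -0.662054; p = 2π − arccos c = 3.988832 rad; φ = atan2(cos α − cos β, d − sin α + sin β) = 0.144372 rad; t = (α − φ + p/2) mod 2π = 1.726337 rad, q = (α − β − t + p) mod 2π = 1.054727 rad → L = 5.47·(1.726337 + 3.988832 + 1.054727) = 5.47·6.769897 = 37.031336 m
LRL: c = (6 − d² + 2cos(α−β) − 2d(sin α − sin β))/8 = 0.648001; p = 2π − arccos c = 5.417346 rad; φ = atan2(cos β − cos α, d + sin α − sin β) = -0.317956 rad; t = (φ − α + p/2) mod 2π = 2.514424 rad, q = (β − α − t + p) mod 2π = 4.110690 rad → L = 5.47·(2.514424 + 5.417346 + 4.110690) = 5.47·12.042460 = 65.872254 m
Shortest: RSL with L = 15.802032 m ≈ 15.8020 m
Convert RSL to answer units (arcs ×180/π): t = 0.224040·180/π = 12.8366°, p = ρ·p = 5.47·1.233006 = 6.7445 m, q = 1.431808·180/π = 82.0366°, L = 15.8020 m.

RSL: t = 12.8366°, p = 6.7445 m, q = 82.0366°, L = 15.8020 m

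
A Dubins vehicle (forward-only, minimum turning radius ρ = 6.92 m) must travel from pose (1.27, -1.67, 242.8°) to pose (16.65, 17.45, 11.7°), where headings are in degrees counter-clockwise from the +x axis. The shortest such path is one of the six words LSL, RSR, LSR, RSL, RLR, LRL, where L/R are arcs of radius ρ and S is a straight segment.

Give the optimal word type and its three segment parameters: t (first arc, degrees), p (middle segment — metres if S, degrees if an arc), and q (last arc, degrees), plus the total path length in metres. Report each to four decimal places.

LSR: t = 220.1801°, p = 12.7234 m, q = 91.2801°, L = 50.3405 m

Let ψ = atan2(Δy, Δx) = atan2(19.12, 15.38) = 51.1870° be the start→goal bearing.
Normalize: d = |goal − start| / ρ = 24.538109/6.92 = 3.545970, α = (θ_start − ψ) mod 360° = 191.6130° = 3.344277 rad, β = (θ_goal − ψ) mod 360° = 320.5130° = 5.594007 rad.
Common terms: sin α = -0.201300, cos α = -0.979530, sin β = -0.635904, cos β = 0.771769, cos(α−β) = -0.627963, d² = 12.573900. Work in radians in the unit-radius frame; every candidate has L = ρ·(t + p + q).
LSL: p² = 2 + d² − 2cos(α−β) + 2d(sin α − sin β) = 18.912011; p = √p² = 4.348794; φ = atan2(cos β − cos α, d + sin α − sin β) = 0.414474 rad; t = (φ − α) mod 2π = 3.353383 rad, q = (β − φ) mod 2π = 5.179532 rad → L = 6.92·(3.353383 + 4.348794 + 5.179532) = 6.92·12.881709 = 89.141426 m
RSR: p² = 2 + d² − 2cos(α−β) + 2d(sin β − sin α) = 12.747641; p = √p² = 3.570384; φ = atan2(cos α − cos β, d − sin α + sin β) = -0.512671 rad; t = (α − φ) mod 2π = 3.856949 rad, q = (φ − β) mod 2π = 0.176507 rad → L = 6.92·(3.856949 + 3.570384 + 0.176507) = 6.92·7.603840 = 52.618571 m
LSR: p² = d² − 2 + 2cos(α−β) + 2d(sin α + sin β) = 3.380580; p = √p² = 1.838635; φ = atan2(−cos α − cos β, d + sin α + sin β) − atan2(−2, p) = 0.903960 rad; t = (φ − α) mod 2π = 3.842868 rad, q = (φ − β) mod 2π = 1.593139 rad → L = 6.92·(3.842868 + 1.838635 + 1.593139) = 6.92·7.274642 = 50.340526 m
RSL: p² = d² − 2 + 2cos(α−β) − 2d(sin α + sin β) = 15.255368; p = √p² = 3.905812; φ = atan2(cos α + cos β, d − sin α − sin β) − atan2(2, p) = -0.520611 rad; t = (α − φ) mod 2π = 3.864888 rad, q = (β − φ) mod 2π = 6.114618 rad → L = 6.92·(3.864888 + 3.905812 + 6.114618) = 6.92·13.885318 = 96.086402 m
RLR: c = (6 − d² + 2cos(α−β) + 2d(sin α − sin β))/8 = -0.593455; p = 2π − arccos c = 4.077044 rad; φ = atan2(cos α − cos β, d − sin α + sin β) = -0.512671 rad; t = (α − φ + p/2) mod 2π = 5.895471 rad, q = (α − β − t + p) mod 2π = 2.215029 rad → L = 6.92·(5.895471 + 4.077044 + 2.215029) = 6.92·12.187544 = 84.337805 m
LRL: c = (6 − d² + 2cos(α−β) − 2d(sin α − sin β))/8 = -1.364001, |c| > 1 → infeasible
Shortest: LSR with L = 50.340526 m ≈ 50.3405 m
Convert LSR to answer units (arcs ×180/π): t = 3.842868·180/π = 220.1801°, p = ρ·p = 6.92·1.838635 = 12.7234 m, q = 1.593139·180/π = 91.2801°, L = 50.3405 m.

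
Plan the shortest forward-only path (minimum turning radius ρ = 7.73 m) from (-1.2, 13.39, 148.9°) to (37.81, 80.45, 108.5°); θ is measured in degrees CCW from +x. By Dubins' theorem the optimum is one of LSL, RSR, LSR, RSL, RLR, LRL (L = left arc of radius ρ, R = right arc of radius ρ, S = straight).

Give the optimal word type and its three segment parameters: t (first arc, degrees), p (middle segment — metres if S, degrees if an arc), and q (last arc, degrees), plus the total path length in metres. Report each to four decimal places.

RSL: t = 98.3436°, p = 62.3713 m, q = 57.9436°, L = 83.4566 m

Let ψ = atan2(Δy, Δx) = atan2(67.06, 39.01) = 59.8127° be the start→goal bearing.
Normalize: d = |goal − start| / ρ = 77.581078/7.73 = 10.036362, α = (θ_start − ψ) mod 360° = 89.0873° = 1.554867 rad, β = (θ_goal − ψ) mod 360° = 48.6873° = 0.849754 rad.
Common terms: sin α = 0.999873, cos α = 0.015928, sin β = 0.751118, cos β = 0.660168, cos(α−β) = 0.761538, d² = 100.728562. Work in radians in the unit-radius frame; every candidate has L = ρ·(t + p + q).
LSL: p² = 2 + d² − 2cos(α−β) + 2d(sin α − sin β) = 106.198676; p = √p² = 10.305274; φ = atan2(cos β − cos α, d + sin α − sin β) = 0.062556 rad; t = (φ − α) mod 2π = 4.790874 rad, q = (β − φ) mod 2π = 0.787198 rad → L = 7.73·(4.790874 + 10.305274 + 0.787198) = 7.73·15.883346 = 122.778268 m
RSR: p² = 2 + d² − 2cos(α−β) + 2d(sin β − sin α) = 96.212295; p = √p² = 9.808787; φ = atan2(cos α − cos β, d − sin α + sin β) = -0.065727 rad; t = (α − φ) mod 2π = 1.620594 rad, q = (φ − β) mod 2π = 5.367704 rad → L = 7.73·(1.620594 + 9.808787 + 5.367704) = 7.73·16.797085 = 129.841467 m
LSR: p² = d² − 2 + 2cos(α−β) + 2d(sin α + sin β) = 135.398804; p = √p² = 11.636099; φ = atan2(−cos α − cos β, d + sin α + sin β) − atan2(−2, p) = 0.112921 rad; t = (φ − α) mod 2π = 4.841239 rad, q = (φ − β) mod 2π = 5.546352 rad → L = 7.73·(4.841239 + 11.636099 + 5.546352) = 7.73·22.023690 = 170.243122 m
RSL: p² = d² − 2 + 2cos(α−β) − 2d(sin α + sin β) = 65.104474; p = √p² = 8.068734; φ = atan2(cos α + cos β, d − sin α − sin β) − atan2(2, p) = -0.161552 rad; t = (α − φ) mod 2π = 1.716420 rad, q = (β − φ) mod 2π = 1.011307 rad → L = 7.73·(1.716420 + 8.068734 + 1.011307) = 7.73·10.796461 = 83.456641 m
RLR: c = (6 − d² + 2cos(α−β) + 2d(sin α − sin β))/8 = -11.026537, |c| > 1 → infeasible
LRL: c = (6 − d² + 2cos(α−β) − 2d(sin α − sin β))/8 = -12.274834, |c| > 1 → infeasible
Shortest: RSL with L = 83.456641 m ≈ 83.4566 m
Convert RSL to answer units (arcs ×180/π): t = 1.716420·180/π = 98.3436°, p = ρ·p = 7.73·8.068734 = 62.3713 m, q = 1.011307·180/π = 57.9436°, L = 83.4566 m.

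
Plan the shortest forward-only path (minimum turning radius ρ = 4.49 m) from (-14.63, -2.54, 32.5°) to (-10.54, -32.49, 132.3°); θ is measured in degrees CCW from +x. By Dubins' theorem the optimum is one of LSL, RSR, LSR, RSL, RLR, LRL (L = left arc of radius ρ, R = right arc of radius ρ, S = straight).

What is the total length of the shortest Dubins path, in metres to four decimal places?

Let ψ = atan2(Δy, Δx) = atan2(-29.95, 4.09) = -82.2237° be the start→goal bearing.
Normalize: d = |goal − start| / ρ = 30.227977/4.49 = 6.732289, α = (θ_start − ψ) mod 360° = 114.7237° = 2.002307 rad, β = (θ_goal − ψ) mod 360° = 214.5237° = 3.744146 rad.
Common terms: sin α = 0.908335, cos α = -0.418243, sin β = -0.566748, cos β = -0.823891, cos(α−β) = -0.170209, d² = 45.323714. Work in radians in the unit-radius frame; every candidate has L = ρ·(t + p + q).
LSL: p² = 2 + d² − 2cos(α−β) + 2d(sin α − sin β) = 67.525497; p = √p² = 8.217390; φ = atan2(cos β − cos α, d + sin α − sin β) = -0.049385 rad; t = (φ − α) mod 2π = 4.231494 rad, q = (β − φ) mod 2π = 3.793530 rad → L = 4.49·(4.231494 + 8.217390 + 3.793530) = 4.49·16.242414 = 72.928438 m
RSR: p² = 2 + d² − 2cos(α−β) + 2d(sin β − sin α) = 27.802768; p = √p² = 5.272833; φ = atan2(cos α − cos β, d − sin α + sin β) = 0.077008 rad; t = (α − φ) mod 2π = 1.925299 rad, q = (φ − β) mod 2π = 2.616048 rad → L = 4.49·(1.925299 + 5.272833 + 2.616048) = 4.49·9.814180 = 44.065667 m
LSR: p² = d² − 2 + 2cos(α−β) + 2d(sin α + sin β) = 47.582625; p = √p² = 6.898016; φ = atan2(−cos α − cos β, d + sin α + sin β) − atan2(−2, p) = 0.456023 rad; t = (φ − α) mod 2π = 4.736902 rad, q = (φ − β) mod 2π = 2.995063 rad → L = 4.49·(4.736902 + 6.898016 + 2.995063) = 4.49·14.629981 = 65.688613 m
RSL: p² = d² − 2 + 2cos(α−β) − 2d(sin α + sin β) = 38.383965; p = √p² = 6.195479; φ = atan2(cos α + cos β, d − sin α − sin β) − atan2(2, p) = -0.504228 rad; t = (α − φ) mod 2π = 2.506535 rad, q = (β − φ) mod 2π = 4.248373 rad → L = 4.49·(2.506535 + 6.195479 + 4.248373) = 4.49·12.950387 = 58.147239 m
RLR: c = (6 − d² + 2cos(α−β) + 2d(sin α − sin β))/8 = -2.475346, |c| > 1 → infeasible
LRL: c = (6 − d² + 2cos(α−β) − 2d(sin α − sin β))/8 = -7.440687, |c| > 1 → infeasible
Shortest: RSR with L = 44.065667 m ≈ 44.0657 m

44.0657 m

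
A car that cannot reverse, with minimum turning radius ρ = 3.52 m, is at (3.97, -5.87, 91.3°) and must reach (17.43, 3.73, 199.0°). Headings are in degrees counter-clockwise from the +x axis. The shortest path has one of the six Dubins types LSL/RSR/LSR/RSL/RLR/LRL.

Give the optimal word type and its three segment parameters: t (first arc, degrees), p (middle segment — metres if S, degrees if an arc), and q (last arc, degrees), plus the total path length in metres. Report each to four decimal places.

Let ψ = atan2(Δy, Δx) = atan2(9.60, 13.46) = 35.4974° be the start→goal bearing.
Normalize: d = |goal − start| / ρ = 16.532743/3.52 = 4.696802, α = (θ_start − ψ) mod 360° = 55.8026° = 0.973939 rad, β = (θ_goal − ψ) mod 360° = 163.5026° = 2.853659 rad.
Common terms: sin α = 0.827106, cos α = 0.562046, sin β = 0.283972, cos β = -0.958833, cos(α−β) = -0.304033, d² = 22.059950. Work in radians in the unit-radius frame; every candidate has L = ρ·(t + p + q).
LSL: p² = 2 + d² − 2cos(α−β) + 2d(sin α − sin β) = 29.770006; p = √p² = 5.456190; φ = atan2(cos β − cos α, d + sin α − sin β) = -0.282486 rad; t = (φ − α) mod 2π = 5.026760 rad, q = (β − φ) mod 2π = 3.136145 rad → L = 3.52·(5.026760 + 5.456190 + 3.136145) = 3.52·13.619095 = 47.939213 m
RSR: p² = 2 + d² − 2cos(α−β) + 2d(sin β − sin α) = 19.566025; p = √p² = 4.423350; φ = atan2(cos α − cos β, d − sin α + sin β) = 0.350992 rad; t = (α − φ) mod 2π = 0.622947 rad, q = (φ − β) mod 2π = 3.780518 rad → L = 3.52·(0.622947 + 4.423350 + 3.780518) = 3.52·8.826816 = 31.070391 m
LSR: p² = d² − 2 + 2cos(α−β) + 2d(sin α + sin β) = 29.888909; p = √p² = 5.467075; φ = atan2(−cos α − cos β, d + sin α + sin β) − atan2(−2, p) = 0.418917 rad; t = (φ − α) mod 2π = 5.728163 rad, q = (φ − β) mod 2π = 3.848443 rad → L = 3.52·(5.728163 + 5.467075 + 3.848443) = 3.52·15.043681 = 52.953756 m
RSL: p² = d² − 2 + 2cos(α−β) − 2d(sin α + sin β) = 9.014858; p = √p² = 3.002475; φ = atan2(cos α + cos β, d − sin α − sin β) − atan2(2, p) = -0.697831 rad; t = (α − φ) mod 2π = 1.671770 rad, q = (β − φ) mod 2π = 3.551490 rad → L = 3.52·(1.671770 + 3.002475 + 3.551490) = 3.52·8.225735 = 28.954589 m
RLR: c = (6 − d² + 2cos(α−β) + 2d(sin α − sin β))/8 = -1.445753, |c| > 1 → infeasible
LRL: c = (6 − d² + 2cos(α−β) − 2d(sin α − sin β))/8 = -2.721251, |c| > 1 → infeasible
Shortest: RSL with L = 28.954589 m ≈ 28.9546 m
Convert RSL to answer units (arcs ×180/π): t = 1.671770·180/π = 95.7854°, p = ρ·p = 3.52·3.002475 = 10.5687 m, q = 3.551490·180/π = 203.4854°, L = 28.9546 m.

RSL: t = 95.7854°, p = 10.5687 m, q = 203.4854°, L = 28.9546 m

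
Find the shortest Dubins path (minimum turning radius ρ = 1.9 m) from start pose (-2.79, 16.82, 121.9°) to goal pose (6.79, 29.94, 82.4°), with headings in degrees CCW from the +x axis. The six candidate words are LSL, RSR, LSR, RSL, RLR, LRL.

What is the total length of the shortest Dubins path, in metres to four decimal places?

Let ψ = atan2(Δy, Δx) = atan2(13.12, 9.58) = 53.8637° be the start→goal bearing.
Normalize: d = |goal − start| / ρ = 16.245332/1.9 = 8.550175, α = (θ_start − ψ) mod 360° = 68.0363° = 1.187457 rad, β = (θ_goal − ψ) mod 360° = 28.5363° = 0.498052 rad.
Common terms: sin α = 0.927421, cos α = 0.374019, sin β = 0.477715, cos β = 0.878515, cos(α−β) = 0.771625, d² = 73.105485. Work in radians in the unit-radius frame; every candidate has L = ρ·(t + p + q).
LSL: p² = 2 + d² − 2cos(α−β) + 2d(sin α − sin β) = 81.252361; p = √p² = 9.014009; φ = atan2(cos β − cos α, d + sin α − sin β) = 0.055997 rad; t = (φ − α) mod 2π = 5.151725 rad, q = (β − φ) mod 2π = 0.442055 rad → L = 1.9·(5.151725 + 9.014009 + 0.442055) = 1.9·14.607789 = 27.754800 m
RSR: p² = 2 + d² − 2cos(α−β) + 2d(sin β − sin α) = 65.872111; p = √p² = 8.116164; φ = atan2(cos α − cos β, d − sin α + sin β) = -0.062199 rad; t = (α − φ) mod 2π = 1.249657 rad, q = (φ − β) mod 2π = 5.722934 rad → L = 1.9·(1.249657 + 8.116164 + 5.722934) = 1.9·15.088754 = 28.668632 m
LSR: p² = d² − 2 + 2cos(α−β) + 2d(sin α + sin β) = 96.677051; p = √p² = 9.832449; φ = atan2(−cos α − cos β, d + sin α + sin β) − atan2(−2, p) = 0.075512 rad; t = (φ − α) mod 2π = 5.171241 rad, q = (φ − β) mod 2π = 5.860646 rad → L = 1.9·(5.171241 + 9.832449 + 5.860646) = 1.9·20.864335 = 39.642237 m
RSL: p² = d² − 2 + 2cos(α−β) − 2d(sin α + sin β) = 48.620417; p = √p² = 6.972834; φ = atan2(cos α + cos β, d − sin α − sin β) − atan2(2, p) = -0.105791 rad; t = (α − φ) mod 2π = 1.293248 rad, q = (β − φ) mod 2π = 0.603843 rad → L = 1.9·(1.293248 + 6.972834 + 0.603843) = 1.9·8.869924 = 16.852856 m
RLR: c = (6 − d² + 2cos(α−β) + 2d(sin α − sin β))/8 = -7.234014, |c| > 1 → infeasible
LRL: c = (6 − d² + 2cos(α−β) − 2d(sin α − sin β))/8 = -9.156545, |c| > 1 → infeasible
Shortest: RSL with L = 16.852856 m ≈ 16.8529 m

16.8529 m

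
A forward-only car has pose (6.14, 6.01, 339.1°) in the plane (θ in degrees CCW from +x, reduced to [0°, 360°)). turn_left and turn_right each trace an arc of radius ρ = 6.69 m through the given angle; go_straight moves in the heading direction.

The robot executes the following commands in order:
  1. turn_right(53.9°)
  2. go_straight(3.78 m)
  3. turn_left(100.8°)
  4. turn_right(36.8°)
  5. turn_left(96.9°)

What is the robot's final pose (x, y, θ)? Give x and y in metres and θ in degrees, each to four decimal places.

set_pose: (x, y, θ) = (6.1400, 6.0100, 339.1000°), ρ = 6.69
turn_right(53.9°): centre at ρ to the right, rotate −53.9° → (10.2094, 1.5142, 285.2000°)
go_straight(3.78): x += 3.78·cos θ, y += 3.78·sin θ → (11.2005, -2.1335, 285.2000°)
turn_left(100.8°): centre at ρ to the left, rotate +100.8° → (20.5891, -6.3924, 386.0000° ≡ 26.0000°)
turn_right(36.8°): centre at ρ to the right, rotate −36.8° → (24.7754, -5.8339, -10.8000° ≡ 349.2000°)
turn_left(96.9°): centre at ρ to the left, rotate +96.9° → (32.7035, 0.2826, 446.1000° ≡ 86.1000°)

(32.7035, 0.2826, 86.1000°)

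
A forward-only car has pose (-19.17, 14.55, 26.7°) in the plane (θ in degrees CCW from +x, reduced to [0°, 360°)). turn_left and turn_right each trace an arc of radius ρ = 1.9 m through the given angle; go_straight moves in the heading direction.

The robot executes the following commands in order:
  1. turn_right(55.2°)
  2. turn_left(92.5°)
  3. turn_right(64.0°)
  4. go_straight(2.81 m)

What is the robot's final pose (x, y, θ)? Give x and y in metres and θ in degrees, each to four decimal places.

(-10.2777, 16.4263, 0.0000°)

set_pose: (x, y, θ) = (-19.1700, 14.5500, 26.7000°), ρ = 1.9
turn_right(55.2°): centre at ρ to the right, rotate −55.2° → (-17.4097, 14.5223, -28.5000° ≡ 331.5000°)
turn_left(92.5°): centre at ρ to the left, rotate +92.5° → (-14.7954, 15.3592, 424.0000° ≡ 64.0000°)
turn_right(64.0°): centre at ρ to the right, rotate −64.0° → (-13.0877, 16.4263, 0.0000°)
go_straight(2.81): x += 2.81·cos θ, y += 2.81·sin θ → (-10.2777, 16.4263, 0.0000°)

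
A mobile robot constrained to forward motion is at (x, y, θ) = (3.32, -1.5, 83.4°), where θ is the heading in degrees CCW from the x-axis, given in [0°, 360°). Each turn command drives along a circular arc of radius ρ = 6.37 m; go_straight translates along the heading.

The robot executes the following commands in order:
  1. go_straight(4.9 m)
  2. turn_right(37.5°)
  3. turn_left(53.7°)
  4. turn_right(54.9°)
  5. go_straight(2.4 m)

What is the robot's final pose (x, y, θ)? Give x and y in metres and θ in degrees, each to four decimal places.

(10.8489, 19.8419, 44.7000°)

set_pose: (x, y, θ) = (3.3200, -1.5000, 83.4000°), ρ = 6.37
go_straight(4.9): x += 4.9·cos θ, y += 4.9·sin θ → (3.8832, 3.3675, 83.4000°)
turn_right(37.5°): centre at ρ to the right, rotate −37.5° → (5.6365, 7.0683, 45.9000°)
turn_left(53.7°): centre at ρ to the left, rotate +53.7° → (7.3428, 12.5636, 99.6000°)
turn_right(54.9°): centre at ρ to the right, rotate −54.9° → (9.1430, 18.1537, 44.7000°)
go_straight(2.4): x += 2.4·cos θ, y += 2.4·sin θ → (10.8489, 19.8419, 44.7000°)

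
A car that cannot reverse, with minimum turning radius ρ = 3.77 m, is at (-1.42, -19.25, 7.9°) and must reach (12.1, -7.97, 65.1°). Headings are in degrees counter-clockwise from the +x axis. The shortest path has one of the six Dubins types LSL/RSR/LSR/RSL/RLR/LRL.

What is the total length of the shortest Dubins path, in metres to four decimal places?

17.7697 m

Let ψ = atan2(Δy, Δx) = atan2(11.28, 13.52) = 39.8389° be the start→goal bearing.
Normalize: d = |goal − start| / ρ = 17.607635/3.77 = 4.670460, α = (θ_start − ψ) mod 360° = 328.0611° = 5.725746 rad, β = (θ_goal − ψ) mod 360° = 25.2611° = 0.440889 rad.
Common terms: sin α = -0.529015, cos α = 0.848613, sin β = 0.426744, cos β = 0.904373, cos(α−β) = 0.541708, d² = 21.813198. Work in radians in the unit-radius frame; every candidate has L = ρ·(t + p + q).
LSL: p² = 2 + d² − 2cos(α−β) + 2d(sin α − sin β) = 13.802117; p = √p² = 3.715120; φ = atan2(cos β − cos α, d + sin α − sin β) = 0.015009 rad; t = (φ − α) mod 2π = 0.572448 rad, q = (β − φ) mod 2π = 0.425880 rad → L = 3.77·(0.572448 + 3.715120 + 0.425880) = 3.77·4.713448 = 17.769700 m
RSR: p² = 2 + d² − 2cos(α−β) + 2d(sin β − sin α) = 31.657446; p = √p² = 5.626495; φ = atan2(cos α − cos β, d − sin α + sin β) = -0.009910 rad; t = (α − φ) mod 2π = 5.735657 rad, q = (φ − β) mod 2π = 5.832386 rad → L = 3.77·(5.735657 + 5.626495 + 5.832386) = 3.77·17.194537 = 64.823406 m
LSR: p² = d² − 2 + 2cos(α−β) + 2d(sin α + sin β) = 19.941312; p = √p² = 4.465570; φ = atan2(−cos α − cos β, d + sin α + sin β) − atan2(−2, p) = 0.054673 rad; t = (φ − α) mod 2π = 0.612112 rad, q = (φ − β) mod 2π = 5.896969 rad → L = 3.77·(0.612112 + 4.465570 + 5.896969) = 3.77·10.974651 = 41.374436 m
RSL: p² = d² − 2 + 2cos(α−β) − 2d(sin α + sin β) = 21.851917; p = √p² = 4.674603; φ = atan2(cos α + cos β, d − sin α − sin β) − atan2(2, p) = -0.052281 rad; t = (α − φ) mod 2π = 5.778027 rad, q = (β − φ) mod 2π = 0.493170 rad → L = 3.77·(5.778027 + 4.674603 + 0.493170) = 3.77·10.945801 = 41.265671 m
RLR: c = (6 − d² + 2cos(α−β) + 2d(sin α − sin β))/8 = -2.957181, |c| > 1 → infeasible
LRL: c = (6 − d² + 2cos(α−β) − 2d(sin α − sin β))/8 = -0.725265; p = 2π − arccos c = 3.900970 rad; φ = atan2(cos β − cos α, d + sin α − sin β) = 0.015009 rad; t = (φ − α + p/2) mod 2π = 2.522934 rad, q = (β − α − t + p) mod 2π = 2.376365 rad → L = 3.77·(2.522934 + 3.900970 + 2.376365) = 3.77·8.800269 = 33.177014 m
Shortest: LSL with L = 17.769700 m ≈ 17.7697 m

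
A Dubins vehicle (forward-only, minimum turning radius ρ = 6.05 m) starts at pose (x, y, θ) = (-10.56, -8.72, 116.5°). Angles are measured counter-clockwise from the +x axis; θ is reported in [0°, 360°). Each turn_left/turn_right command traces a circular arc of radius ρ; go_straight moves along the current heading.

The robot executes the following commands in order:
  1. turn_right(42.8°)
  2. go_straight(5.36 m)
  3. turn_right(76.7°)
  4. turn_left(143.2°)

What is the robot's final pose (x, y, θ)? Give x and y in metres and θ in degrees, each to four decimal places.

(0.8647, 15.8556, 140.2000°)

set_pose: (x, y, θ) = (-10.5600, -8.7200, 116.5000°), ρ = 6.05
turn_right(42.8°): centre at ρ to the right, rotate −42.8° → (-10.9525, -4.3225, 73.7000°)
go_straight(5.36): x += 5.36·cos θ, y += 5.36·sin θ → (-9.4481, 0.8221, 73.7000°)
turn_right(76.7°): centre at ρ to the right, rotate −76.7° → (-3.3246, 5.1658, -3.0000° ≡ 357.0000°)
turn_left(143.2°): centre at ρ to the left, rotate +143.2° → (0.8647, 15.8556, 500.2000° ≡ 140.2000°)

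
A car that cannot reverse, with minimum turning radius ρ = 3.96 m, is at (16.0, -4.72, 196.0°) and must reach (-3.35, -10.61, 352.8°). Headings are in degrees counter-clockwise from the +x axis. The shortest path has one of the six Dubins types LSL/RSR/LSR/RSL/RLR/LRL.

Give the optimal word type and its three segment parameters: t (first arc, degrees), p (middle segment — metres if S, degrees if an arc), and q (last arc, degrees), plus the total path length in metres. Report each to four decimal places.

Let ψ = atan2(Δy, Δx) = atan2(-5.89, -19.35) = -163.0701° be the start→goal bearing.
Normalize: d = |goal − start| / ρ = 20.226582/3.96 = 5.107723, α = (θ_start − ψ) mod 360° = 359.0701° = 6.266956 rad, β = (θ_goal − ψ) mod 360° = 155.8701° = 2.720447 rad.
Common terms: sin α = -0.016229, cos α = 0.999868, sin β = 0.408806, cos β = -0.912621, cos(α−β) = -0.919135, d² = 26.088830. Work in radians in the unit-radius frame; every candidate has L = ρ·(t + p + q).
LSL: p² = 2 + d² − 2cos(α−β) + 2d(sin α − sin β) = 25.585181; p = √p² = 5.058180; φ = atan2(cos β − cos α, d + sin α − sin β) = -0.387741 rad; t = (φ − α) mod 2π = 5.911673 rad, q = (β − φ) mod 2π = 3.108188 rad → L = 3.96·(5.911673 + 5.058180 + 3.108188) = 3.96·14.078041 = 55.749043 m
RSR: p² = 2 + d² − 2cos(α−β) + 2d(sin β − sin α) = 34.269021; p = √p² = 5.853975; φ = atan2(cos α − cos β, d − sin α + sin β) = 0.332809 rad; t = (α − φ) mod 2π = 5.934147 rad, q = (φ − β) mod 2π = 3.895547 rad → L = 3.96·(5.934147 + 5.853975 + 3.895547) = 3.96·15.683669 = 62.107330 m
LSR: p² = d² − 2 + 2cos(α−β) + 2d(sin α + sin β) = 26.260916; p = √p² = 5.124541; φ = atan2(−cos α − cos β, d + sin α + sin β) − atan2(−2, p) = 0.356237 rad; t = (φ − α) mod 2π = 0.372466 rad, q = (φ − β) mod 2π = 3.918976 rad → L = 3.96·(0.372466 + 5.124541 + 3.918976) = 3.96·9.415983 = 37.287291 m
RSL: p² = d² − 2 + 2cos(α−β) − 2d(sin α + sin β) = 18.240203; p = √p² = 4.270855; φ = atan2(cos α + cos β, d − sin α − sin β) − atan2(2, p) = -0.419458 rad; t = (α − φ) mod 2π = 0.403229 rad, q = (β − φ) mod 2π = 3.139905 rad → L = 3.96·(0.403229 + 4.270855 + 3.139905) = 3.96·7.813989 = 30.943397 m
RLR: c = (6 − d² + 2cos(α−β) + 2d(sin α − sin β))/8 = -3.283628, |c| > 1 → infeasible
LRL: c = (6 − d² + 2cos(α−β) − 2d(sin α − sin β))/8 = -2.198148, |c| > 1 → infeasible
Shortest: RSL with L = 30.943397 m ≈ 30.9434 m
Convert RSL to answer units (arcs ×180/π): t = 0.403229·180/π = 23.1033°, p = ρ·p = 3.96·4.270855 = 16.9126 m, q = 3.139905·180/π = 179.9033°, L = 30.9434 m.

RSL: t = 23.1033°, p = 16.9126 m, q = 179.9033°, L = 30.9434 m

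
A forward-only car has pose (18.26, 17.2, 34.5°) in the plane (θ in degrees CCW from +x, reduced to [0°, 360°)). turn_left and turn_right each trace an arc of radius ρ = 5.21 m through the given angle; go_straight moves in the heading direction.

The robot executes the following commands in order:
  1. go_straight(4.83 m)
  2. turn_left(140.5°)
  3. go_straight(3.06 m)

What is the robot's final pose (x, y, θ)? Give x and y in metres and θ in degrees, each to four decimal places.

set_pose: (x, y, θ) = (18.2600, 17.2000, 34.5000°), ρ = 5.21
go_straight(4.83): x += 4.83·cos θ, y += 4.83·sin θ → (22.2405, 19.9357, 34.5000°)
turn_left(140.5°): centre at ρ to the left, rotate +140.5° → (19.7436, 29.4196, 175.0000°)
go_straight(3.06): x += 3.06·cos θ, y += 3.06·sin θ → (16.6953, 29.6863, 175.0000°)

(16.6953, 29.6863, 175.0000°)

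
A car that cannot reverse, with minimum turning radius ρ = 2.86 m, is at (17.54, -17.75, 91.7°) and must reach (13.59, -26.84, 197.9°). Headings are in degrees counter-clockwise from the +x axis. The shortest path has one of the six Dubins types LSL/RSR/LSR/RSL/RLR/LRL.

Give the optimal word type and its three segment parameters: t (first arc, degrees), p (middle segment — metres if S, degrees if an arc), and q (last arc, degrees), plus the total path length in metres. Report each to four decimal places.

Let ψ = atan2(Δy, Δx) = atan2(-9.09, -3.95) = -113.4870° be the start→goal bearing.
Normalize: d = |goal − start| / ρ = 9.911135/2.86 = 3.465432, α = (θ_start − ψ) mod 360° = 205.1870° = 3.581189 rad, β = (θ_goal − ψ) mod 360° = 311.3870° = 5.434729 rad.
Common terms: sin α = -0.425575, cos α = -0.904923, sin β = -0.750261, cos β = 0.661142, cos(α−β) = -0.278991, d² = 12.009218. Work in radians in the unit-radius frame; every candidate has L = ρ·(t + p + q).
LSL: p² = 2 + d² − 2cos(α−β) + 2d(sin α − sin β) = 16.817555; p = √p² = 4.100921; φ = atan2(cos β − cos α, d + sin α − sin β) = 0.391831 rad; t = (φ − α) mod 2π = 3.093827 rad, q = (β − φ) mod 2π = 5.042898 rad → L = 2.86·(3.093827 + 4.100921 + 5.042898) = 2.86·12.237646 = 34.999668 m
RSR: p² = 2 + d² − 2cos(α−β) + 2d(sin β − sin α) = 12.316846; p = √p² = 3.509536; φ = atan2(cos α − cos β, d − sin α + sin β) = -0.462550 rad; t = (α − φ) mod 2π = 4.043739 rad, q = (φ − β) mod 2π = 0.385906 rad → L = 2.86·(4.043739 + 3.509536 + 0.385906) = 2.86·7.939182 = 22.706061 m
LSR: p² = d² − 2 + 2cos(α−β) + 2d(sin α + sin β) = 1.301682; p = √p² = 1.140913; φ = atan2(−cos α − cos β, d + sin α + sin β) − atan2(−2, p) = 1.158457 rad; t = (φ − α) mod 2π = 3.860453 rad, q = (φ − β) mod 2π = 2.006913 rad → L = 2.86·(3.860453 + 1.140913 + 2.006913) = 2.86·7.008279 = 20.043678 m
RSL: p² = d² − 2 + 2cos(α−β) − 2d(sin α + sin β) = 17.600790; p = √p² = 4.195330; φ = atan2(cos α + cos β, d − sin α − sin β) − atan2(2, p) = -0.497328 rad; t = (α − φ) mod 2π = 4.078517 rad, q = (β − φ) mod 2π = 5.932057 rad → L = 2.86·(4.078517 + 4.195330 + 5.932057) = 2.86·14.205904 = 40.628884 m
RLR: c = (6 − d² + 2cos(α−β) + 2d(sin α − sin β))/8 = -0.539606; p = 2π − arccos c = 4.142420 rad; φ = atan2(cos α − cos β, d − sin α + sin β) = -0.462550 rad; t = (α − φ + p/2) mod 2π = 6.114949 rad, q = (α − β − t + p) mod 2π = 2.457116 rad → L = 2.86·(6.114949 + 4.142420 + 2.457116) = 2.86·12.714486 = 36.363430 m
LRL: c = (6 − d² + 2cos(α−β) − 2d(sin α − sin β))/8 = -1.102194, |c| > 1 → infeasible
Shortest: LSR with L = 20.043678 m ≈ 20.0437 m
Convert LSR to answer units (arcs ×180/π): t = 3.860453·180/π = 221.1877°, p = ρ·p = 2.86·1.140913 = 3.2630 m, q = 2.006913·180/π = 114.9877°, L = 20.0437 m.

LSR: t = 221.1877°, p = 3.2630 m, q = 114.9877°, L = 20.0437 m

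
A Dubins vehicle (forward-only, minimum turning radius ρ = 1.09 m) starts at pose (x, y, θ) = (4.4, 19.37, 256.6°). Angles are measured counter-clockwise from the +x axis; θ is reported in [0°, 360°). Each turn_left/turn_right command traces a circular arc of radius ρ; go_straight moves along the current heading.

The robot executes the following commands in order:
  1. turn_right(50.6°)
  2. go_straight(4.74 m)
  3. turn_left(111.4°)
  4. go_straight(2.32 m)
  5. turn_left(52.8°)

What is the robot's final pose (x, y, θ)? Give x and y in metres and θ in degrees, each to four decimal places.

set_pose: (x, y, θ) = (4.4000, 19.3700, 256.6000°), ρ = 1.09
turn_right(50.6°): centre at ρ to the right, rotate −50.6° → (3.8175, 18.6429, 206.0000°)
go_straight(4.74): x += 4.74·cos θ, y += 4.74·sin θ → (-0.4428, 16.5650, 206.0000°)
turn_left(111.4°): centre at ρ to the left, rotate +111.4° → (-0.7028, 14.7830, 317.4000°)
go_straight(2.32): x += 2.32·cos θ, y += 2.32·sin θ → (1.0050, 13.2127, 317.4000°)
turn_left(52.8°): centre at ρ to the left, rotate +52.8° → (1.9358, 12.9422, 370.2000° ≡ 10.2000°)

(1.9358, 12.9422, 10.2000°)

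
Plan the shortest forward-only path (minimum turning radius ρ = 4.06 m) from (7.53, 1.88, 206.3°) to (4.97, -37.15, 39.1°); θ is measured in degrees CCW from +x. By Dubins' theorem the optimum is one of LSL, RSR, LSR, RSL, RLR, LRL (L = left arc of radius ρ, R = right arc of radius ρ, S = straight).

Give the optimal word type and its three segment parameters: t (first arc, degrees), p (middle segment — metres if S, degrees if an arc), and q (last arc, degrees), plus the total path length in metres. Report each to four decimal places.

LSL: t = 51.5866°, p = 32.9737 m, q = 141.2134°, L = 46.6356 m

Let ψ = atan2(Δy, Δx) = atan2(-39.03, -2.56) = -93.7527° be the start→goal bearing.
Normalize: d = |goal − start| / ρ = 39.113866/4.06 = 9.633957, α = (θ_start − ψ) mod 360° = 300.0527° = 5.236907 rad, β = (θ_goal − ψ) mod 360° = 132.8527° = 2.318717 rad.
Common terms: sin α = -0.865565, cos α = 0.500796, sin β = 0.733105, cos β = -0.680116, cos(α−β) = -0.975149, d² = 92.813129. Work in radians in the unit-radius frame; every candidate has L = ρ·(t + p + q).
LSL: p² = 2 + d² − 2cos(α−β) + 2d(sin α − sin β) = 65.960392; p = √p² = 8.121600; φ = atan2(cos β − cos α, d + sin α − sin β) = -0.145921 rad; t = (φ − α) mod 2π = 0.900357 rad, q = (β − φ) mod 2π = 2.464638 rad → L = 4.06·(0.900357 + 8.121600 + 2.464638) = 4.06·11.486595 = 46.635576 m
RSR: p² = 2 + d² − 2cos(α−β) + 2d(sin β − sin α) = 127.566465; p = √p² = 11.294533; φ = atan2(cos α − cos β, d − sin α + sin β) = 0.104748 rad; t = (α − φ) mod 2π = 5.132160 rad, q = (φ − β) mod 2π = 4.069216 rad → L = 4.06·(5.132160 + 11.294533 + 4.069216) = 4.06·20.495908 = 83.213388 m
LSR: p² = d² − 2 + 2cos(α−β) + 2d(sin α + sin β) = 86.310593; p = √p² = 9.290349; φ = atan2(−cos α − cos β, d + sin α + sin β) − atan2(−2, p) = 0.230912 rad; t = (φ − α) mod 2π = 1.277190 rad, q = (φ − β) mod 2π = 4.195380 rad → L = 4.06·(1.277190 + 9.290349 + 4.195380) = 4.06·14.762919 = 59.937452 m
RSL: p² = d² − 2 + 2cos(α−β) − 2d(sin α + sin β) = 91.415068; p = √p² = 9.561123; φ = atan2(cos α + cos β, d − sin α − sin β) − atan2(2, p) = -0.224566 rad; t = (α − φ) mod 2π = 5.461473 rad, q = (β − φ) mod 2π = 2.543283 rad → L = 4.06·(5.461473 + 9.561123 + 2.543283) = 4.06·17.565879 = 71.317468 m
RLR: c = (6 − d² + 2cos(α−β) + 2d(sin α − sin β))/8 = -14.945808, |c| > 1 → infeasible
LRL: c = (6 − d² + 2cos(α−β) − 2d(sin α − sin β))/8 = -7.245049, |c| > 1 → infeasible
Shortest: LSL with L = 46.635576 m ≈ 46.6356 m
Convert LSL to answer units (arcs ×180/π): t = 0.900357·180/π = 51.5866°, p = ρ·p = 4.06·8.121600 = 32.9737 m, q = 2.464638·180/π = 141.2134°, L = 46.6356 m.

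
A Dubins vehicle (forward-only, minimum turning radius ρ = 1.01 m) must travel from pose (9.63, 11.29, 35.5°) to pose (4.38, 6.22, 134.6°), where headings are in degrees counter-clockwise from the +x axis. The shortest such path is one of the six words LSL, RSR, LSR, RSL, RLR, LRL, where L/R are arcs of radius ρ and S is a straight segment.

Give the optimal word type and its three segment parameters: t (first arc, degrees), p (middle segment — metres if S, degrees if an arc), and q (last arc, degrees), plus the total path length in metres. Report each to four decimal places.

RSR: t = 180.8368°, p = 6.2216 m, q = 80.0632°, L = 10.8207 m

Let ψ = atan2(Δy, Δx) = atan2(-5.07, -5.25) = -135.9992° be the start→goal bearing.
Normalize: d = |goal − start| / ρ = 7.298452/1.01 = 7.226190, α = (θ_start − ψ) mod 360° = 171.4992° = 2.993226 rad, β = (θ_goal − ψ) mod 360° = 270.5992° = 4.722848 rad.
Common terms: sin α = 0.147822, cos α = -0.989014, sin β = -0.999945, cos β = 0.010459, cos(α−β) = -0.158158, d² = 52.217822. Work in radians in the unit-radius frame; every candidate has L = ρ·(t + p + q).
LSL: p² = 2 + d² − 2cos(α−β) + 2d(sin α − sin β) = 71.122114; p = √p² = 8.433393; φ = atan2(cos β − cos α, d + sin α − sin β) = 0.118793 rad; t = (φ − α) mod 2π = 3.408752 rad, q = (β − φ) mod 2π = 4.604055 rad → L = 1.01·(3.408752 + 8.433393 + 4.604055) = 1.01·16.446199 = 16.610661 m
RSR: p² = 2 + d² − 2cos(α−β) + 2d(sin β − sin α) = 37.946162; p = √p² = 6.160046; φ = atan2(cos α − cos β, d − sin α + sin β) = -0.162971 rad; t = (α − φ) mod 2π = 3.156198 rad, q = (φ − β) mod 2π = 1.397366 rad → L = 1.01·(3.156198 + 6.160046 + 1.397366) = 1.01·10.713610 = 10.820746 m
LSR: p² = d² − 2 + 2cos(α−β) + 2d(sin α + sin β) = 37.586303; p = √p² = 6.130767; φ = atan2(−cos α − cos β, d + sin α + sin β) − atan2(−2, p) = 0.467670 rad; t = (φ − α) mod 2π = 3.757629 rad, q = (φ − β) mod 2π = 2.028008 rad → L = 1.01·(3.757629 + 6.130767 + 2.028008) = 1.01·11.916403 = 12.035567 m
RSL: p² = d² − 2 + 2cos(α−β) − 2d(sin α + sin β) = 62.216709; p = √p² = 7.887757; φ = atan2(cos α + cos β, d − sin α − sin β) − atan2(2, p) = -0.368870 rad; t = (α − φ) mod 2π = 3.362097 rad, q = (β − φ) mod 2π = 5.091718 rad → L = 1.01·(3.362097 + 7.887757 + 5.091718) = 1.01·16.341572 = 16.504988 m
RLR: c = (6 − d² + 2cos(α−β) + 2d(sin α − sin β))/8 = -3.743270, |c| > 1 → infeasible
LRL: c = (6 − d² + 2cos(α−β) − 2d(sin α − sin β))/8 = -7.890264, |c| > 1 → infeasible
Shortest: RSR with L = 10.820746 m ≈ 10.8207 m
Convert RSR to answer units (arcs ×180/π): t = 3.156198·180/π = 180.8368°, p = ρ·p = 1.01·6.160046 = 6.2216 m, q = 1.397366·180/π = 80.0632°, L = 10.8207 m.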